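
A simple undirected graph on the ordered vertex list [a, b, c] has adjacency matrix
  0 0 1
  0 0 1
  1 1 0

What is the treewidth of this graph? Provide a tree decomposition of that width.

Every bag has size at most 2, so the width is 2 − 1 = 1 and tw(G) ≤ 1. Since G has at least one edge (e.g. c–a), it is not an edgeless graph, so tw(G) ≥ 1. The upper and lower bounds meet at 1, so that is the treewidth.

Treewidth 1.
Bags: B1 = {a, c}  B2 = {b, c}
Tree: B1–B2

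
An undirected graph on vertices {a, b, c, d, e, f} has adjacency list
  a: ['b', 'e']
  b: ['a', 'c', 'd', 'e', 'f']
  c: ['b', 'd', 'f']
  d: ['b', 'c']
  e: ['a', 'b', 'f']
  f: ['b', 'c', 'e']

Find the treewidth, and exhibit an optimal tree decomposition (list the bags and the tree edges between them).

The largest bag has 3 vertices, giving width 2; this decomposition certifies tw(G) ≤ 2. On the other hand G contains the 3-clique {b, c, d}. A clique must lie in a single bag of any decomposition, so no decomposition can have width below 2. The upper and lower bounds meet at 2, so that is the treewidth.

Treewidth 2.
Bags: B1 = {a, b, e}  B2 = {b, e, f}  B3 = {b, c, f}  B4 = {b, c, d}
Tree: B1–B2, B2–B3, B3–B4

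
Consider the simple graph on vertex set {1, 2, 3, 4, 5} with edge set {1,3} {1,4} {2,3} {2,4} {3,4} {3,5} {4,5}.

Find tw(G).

A width-2 tree decomposition is:
Bags: B1 = {3, 4, 5}  B2 = {2, 3, 4}  B3 = {1, 3, 4}
Tree: B1–B2, B2–B3
The largest bag has 3 vertices, giving width 2; this decomposition certifies tw(G) ≤ 2. For the lower bound, the 3 vertices {1, 3, 4} are pairwise adjacent, and any tree decomposition puts a clique entirely inside one bag — forcing width ≥ 2. Combining the bounds, tw(G) = 2.

2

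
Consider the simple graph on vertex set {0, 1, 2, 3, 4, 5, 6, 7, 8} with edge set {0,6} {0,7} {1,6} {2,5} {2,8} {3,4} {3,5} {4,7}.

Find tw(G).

A width-1 tree decomposition is:
Bags: B1 = {2, 8}  B2 = {2, 5}  B3 = {3, 5}  B4 = {3, 4}  B5 = {4, 7}  B6 = {0, 7}  B7 = {0, 6}  B8 = {1, 6}
Tree: B1–B2, B2–B3, B3–B4, B4–B5, B5–B6, B6–B7, B7–B8
The largest bag has 2 vertices, giving width 1; this decomposition certifies tw(G) ≤ 1. G has an edge, so its treewidth is at least 1. Therefore the treewidth is 1.

1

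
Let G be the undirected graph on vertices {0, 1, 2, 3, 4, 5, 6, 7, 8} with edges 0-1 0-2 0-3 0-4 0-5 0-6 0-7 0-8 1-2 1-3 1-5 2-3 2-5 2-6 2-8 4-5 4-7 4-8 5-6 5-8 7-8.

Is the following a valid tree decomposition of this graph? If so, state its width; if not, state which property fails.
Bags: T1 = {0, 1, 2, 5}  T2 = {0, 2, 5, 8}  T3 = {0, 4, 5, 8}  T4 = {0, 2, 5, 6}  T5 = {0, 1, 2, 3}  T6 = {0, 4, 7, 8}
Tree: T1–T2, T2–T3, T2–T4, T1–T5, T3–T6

Every vertex of G appears in some bag (union = {0, 1, 2, 3, 4, 5, 6, 7, 8}); every edge is covered by a bag; and for each vertex v the set of bags containing v is connected in the bag tree. The decomposition is therefore valid. The largest bag has 4 vertices, so the width is 3.

Yes; width 3.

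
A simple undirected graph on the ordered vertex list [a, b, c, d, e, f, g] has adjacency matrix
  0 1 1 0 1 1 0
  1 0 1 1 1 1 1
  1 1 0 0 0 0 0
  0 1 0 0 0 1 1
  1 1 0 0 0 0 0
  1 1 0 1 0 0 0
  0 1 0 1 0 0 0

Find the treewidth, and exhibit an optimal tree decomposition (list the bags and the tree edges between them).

Every bag has size at most 3, so the width is 3 − 1 = 2 and tw(G) ≤ 2. On the other hand G contains the 3-clique {b, d, g}. A clique must lie in a single bag of any decomposition, so no decomposition can have width below 2. The upper and lower bounds meet at 2, so that is the treewidth.

Treewidth 2.
One optimal decomposition is:
Bags: B1 = {a, b, f}  B2 = {a, b, e}  B3 = {a, b, c}  B4 = {b, d, f}  B5 = {b, d, g}
Tree: B1–B2, B2–B3, B1–B4, B4–B5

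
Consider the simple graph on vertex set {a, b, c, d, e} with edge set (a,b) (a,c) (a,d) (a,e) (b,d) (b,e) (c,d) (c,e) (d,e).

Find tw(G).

3

A width-3 tree decomposition is:
Bags: B1 = {a, b, d, e}  B2 = {a, c, d, e}
Tree: B1–B2
Every bag has size at most 4, so the width is 4 − 1 = 3 and tw(G) ≤ 3. Conversely, {a, c, d, e} is a clique of size 4, and the vertices of any clique must share a bag in every tree decomposition; so some bag has ≥ 4 vertices and tw(G) ≥ 3. Combining the bounds, tw(G) = 3.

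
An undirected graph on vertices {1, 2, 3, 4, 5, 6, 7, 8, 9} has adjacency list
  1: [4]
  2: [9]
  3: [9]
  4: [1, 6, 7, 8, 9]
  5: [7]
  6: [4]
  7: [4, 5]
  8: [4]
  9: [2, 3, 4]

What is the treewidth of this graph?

1

A width-1 tree decomposition is:
Bags: B1 = {4, 9}  B2 = {1, 4}  B3 = {4, 7}  B4 = {2, 9}  B5 = {3, 9}  B6 = {4, 6}  B7 = {4, 8}  B8 = {5, 7}
Tree: B1–B2, B1–B3, B1–B4, B4–B5, B1–B6, B1–B7, B3–B8
Each bag holds 2 vertices, so the decomposition has width 1, which upper-bounds the treewidth. Since G has at least one edge (e.g. 9–4), it is not an edgeless graph, so tw(G) ≥ 1. Therefore the treewidth is 1.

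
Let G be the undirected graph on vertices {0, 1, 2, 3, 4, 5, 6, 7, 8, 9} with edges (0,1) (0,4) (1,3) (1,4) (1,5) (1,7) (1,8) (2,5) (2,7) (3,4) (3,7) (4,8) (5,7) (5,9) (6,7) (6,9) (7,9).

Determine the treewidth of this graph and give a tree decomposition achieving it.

Treewidth 2.
Bags: B1 = {1, 3, 7}  B2 = {1, 5, 7}  B3 = {1, 3, 4}  B4 = {0, 1, 4}  B5 = {5, 7, 9}  B6 = {6, 7, 9}  B7 = {1, 4, 8}  B8 = {2, 5, 7}
Tree: B1–B2, B1–B3, B3–B4, B2–B5, B5–B6, B3–B7, B5–B8

Each bag holds 3 vertices, so the decomposition has width 2, which upper-bounds the treewidth. Conversely, {0, 1, 4} is a clique of size 3, and the vertices of any clique must share a bag in every tree decomposition; so some bag has ≥ 3 vertices and tw(G) ≥ 2. Hence tw(G) = 2 exactly.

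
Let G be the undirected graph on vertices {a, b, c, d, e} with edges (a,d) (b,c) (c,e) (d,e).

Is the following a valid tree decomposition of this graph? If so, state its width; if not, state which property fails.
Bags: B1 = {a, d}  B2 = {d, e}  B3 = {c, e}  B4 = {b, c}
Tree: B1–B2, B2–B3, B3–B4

Checking the three conditions: (i) the bags cover all of {a, b, c, d, e}; (ii) for each edge, some bag contains both endpoints; (iii) the bags containing any fixed vertex form a subtree. All hold, so the decomposition is valid with width 2 − 1 = 1.

Yes; width 1.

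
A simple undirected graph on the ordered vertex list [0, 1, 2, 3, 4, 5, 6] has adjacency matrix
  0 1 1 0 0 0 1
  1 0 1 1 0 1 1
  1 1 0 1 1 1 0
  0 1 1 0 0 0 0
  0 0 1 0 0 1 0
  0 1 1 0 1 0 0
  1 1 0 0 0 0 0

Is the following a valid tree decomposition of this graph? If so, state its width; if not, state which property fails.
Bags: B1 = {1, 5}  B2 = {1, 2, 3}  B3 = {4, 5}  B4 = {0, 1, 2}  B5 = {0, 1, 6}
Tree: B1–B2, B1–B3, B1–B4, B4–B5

No — edge (2,5) lies in no bag.

A tree decomposition must satisfy three properties: every vertex lies in some bag; for every edge, both endpoints lie together in some bag; and for every vertex, the bags containing it form a connected subtree. Here edge (2,5) lies in no bag, so the decomposition is invalid.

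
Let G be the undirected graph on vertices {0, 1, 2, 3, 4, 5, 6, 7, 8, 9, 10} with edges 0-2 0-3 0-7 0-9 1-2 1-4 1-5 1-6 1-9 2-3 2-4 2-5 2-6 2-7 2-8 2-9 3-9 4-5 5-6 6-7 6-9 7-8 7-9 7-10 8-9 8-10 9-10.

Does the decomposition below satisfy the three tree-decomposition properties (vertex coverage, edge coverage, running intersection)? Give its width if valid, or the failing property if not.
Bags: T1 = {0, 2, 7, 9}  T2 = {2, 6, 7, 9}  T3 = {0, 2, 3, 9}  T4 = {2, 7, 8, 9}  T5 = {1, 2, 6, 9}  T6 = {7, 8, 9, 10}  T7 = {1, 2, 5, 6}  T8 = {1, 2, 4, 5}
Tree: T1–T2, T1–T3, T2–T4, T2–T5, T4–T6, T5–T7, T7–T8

Yes; width 3.

Vertex coverage: the bags together contain {0, 1, 2, 3, 4, 5, 6, 7, 8, 9, 10}, the full vertex set. Edge coverage: each edge of G has both endpoints in at least one bag. Running intersection: for every vertex, the bags containing it form a connected subtree. All three properties hold, so this is a valid tree decomposition of width max|bag| − 1 = 3, and hence tw(G) ≤ 3.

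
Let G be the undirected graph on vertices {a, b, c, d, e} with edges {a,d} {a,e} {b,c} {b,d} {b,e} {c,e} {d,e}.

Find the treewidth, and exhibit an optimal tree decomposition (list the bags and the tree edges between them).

Treewidth 2.
One such decomposition:
Bags: B1 = {b, d, e}  B2 = {b, c, e}  B3 = {a, d, e}
Tree: B1–B2, B1–B3

Each bag holds 3 vertices, so the decomposition has width 2, which upper-bounds the treewidth. On the other hand G contains the 3-clique {a, d, e}. A clique must lie in a single bag of any decomposition, so no decomposition can have width below 2. The upper and lower bounds meet at 2, so that is the treewidth.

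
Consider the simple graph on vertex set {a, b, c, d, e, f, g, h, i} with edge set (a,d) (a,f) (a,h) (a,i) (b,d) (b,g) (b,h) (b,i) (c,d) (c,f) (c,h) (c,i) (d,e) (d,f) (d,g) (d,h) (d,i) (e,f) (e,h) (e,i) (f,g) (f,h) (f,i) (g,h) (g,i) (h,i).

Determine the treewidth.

A width-4 tree decomposition is:
Bags: B1 = {d, f, g, h, i}  B2 = {d, e, f, h, i}  B3 = {b, d, g, h, i}  B4 = {c, d, f, h, i}  B5 = {a, d, f, h, i}
Tree: B1–B2, B1–B3, B1–B4, B2–B5
The largest bag has 5 vertices, giving width 4; this decomposition certifies tw(G) ≤ 4. For the lower bound, the 5 vertices {d, f, g, h, i} are pairwise adjacent, and any tree decomposition puts a clique entirely inside one bag — forcing width ≥ 4. Therefore the treewidth is 4.

4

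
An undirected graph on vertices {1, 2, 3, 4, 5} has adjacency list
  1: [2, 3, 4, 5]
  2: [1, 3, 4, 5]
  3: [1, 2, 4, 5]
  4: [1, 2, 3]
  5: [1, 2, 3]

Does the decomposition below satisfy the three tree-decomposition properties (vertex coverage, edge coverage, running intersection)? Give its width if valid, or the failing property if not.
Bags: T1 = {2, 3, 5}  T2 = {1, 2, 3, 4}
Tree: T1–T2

No — edge (1,5) lies in no bag.

A tree decomposition must satisfy three properties: every vertex lies in some bag; for every edge, both endpoints lie together in some bag; and for every vertex, the bags containing it form a connected subtree. Here edge (1,5) lies in no bag, so the decomposition is invalid.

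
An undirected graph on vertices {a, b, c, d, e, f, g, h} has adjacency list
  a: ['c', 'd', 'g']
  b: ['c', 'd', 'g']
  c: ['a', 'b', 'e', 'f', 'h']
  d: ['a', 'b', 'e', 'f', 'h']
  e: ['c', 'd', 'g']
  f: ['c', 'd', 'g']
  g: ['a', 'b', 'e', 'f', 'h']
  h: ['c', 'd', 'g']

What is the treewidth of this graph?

3

A width-3 tree decomposition is:
Bags: B1 = {a, c, d, g}  B2 = {b, c, d, g}  B3 = {c, d, f, g}  B4 = {c, d, g, h}  B5 = {c, d, e, g}
Tree: B1–B2, B2–B3, B3–B4, B4–B5
Each bag holds 4 vertices, so the decomposition has width 3, which upper-bounds the treewidth. For the lower bound: the 4 vertex sets {a,d}, {b,c}, {g}, {f} are disjoint, each induces a connected subgraph, and every pair is joined by at least one edge of G. Contracting each set to a single vertex therefore yields K_{4} as a minor, and since treewidth is minor-monotone, tw(G) ≥ tw(K_{4}) = 3. Therefore the treewidth is 3.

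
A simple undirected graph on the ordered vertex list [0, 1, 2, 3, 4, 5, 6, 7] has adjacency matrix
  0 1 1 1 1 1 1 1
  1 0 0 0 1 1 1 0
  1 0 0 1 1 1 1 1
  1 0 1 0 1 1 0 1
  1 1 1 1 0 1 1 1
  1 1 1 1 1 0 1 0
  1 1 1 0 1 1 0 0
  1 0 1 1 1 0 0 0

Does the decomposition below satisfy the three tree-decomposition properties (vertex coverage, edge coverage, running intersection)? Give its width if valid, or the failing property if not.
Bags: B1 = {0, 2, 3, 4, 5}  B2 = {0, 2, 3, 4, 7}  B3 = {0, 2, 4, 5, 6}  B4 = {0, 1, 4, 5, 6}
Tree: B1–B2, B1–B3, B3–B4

Yes; width 4.

Every vertex of G appears in some bag (union = {0, 1, 2, 3, 4, 5, 6, 7}); every edge is covered by a bag; and for each vertex v the set of bags containing v is connected in the bag tree. The decomposition is therefore valid. The largest bag has 5 vertices, so the width is 4.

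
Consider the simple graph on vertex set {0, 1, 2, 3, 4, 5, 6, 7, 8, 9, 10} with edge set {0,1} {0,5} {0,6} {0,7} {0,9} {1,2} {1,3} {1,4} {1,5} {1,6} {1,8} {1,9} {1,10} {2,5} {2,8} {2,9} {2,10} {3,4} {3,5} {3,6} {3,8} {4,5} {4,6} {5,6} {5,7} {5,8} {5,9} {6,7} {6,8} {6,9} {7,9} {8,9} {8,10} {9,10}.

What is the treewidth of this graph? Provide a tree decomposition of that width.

Treewidth 4.
One such decomposition:
Bags: B1 = {1, 5, 6, 8, 9}  B2 = {1, 2, 5, 8, 9}  B3 = {0, 1, 5, 6, 9}  B4 = {1, 3, 5, 6, 8}  B5 = {1, 2, 8, 9, 10}  B6 = {1, 3, 4, 5, 6}  B7 = {0, 5, 6, 7, 9}
Tree: B1–B2, B1–B3, B1–B4, B2–B5, B4–B6, B3–B7

The largest bag has 5 vertices, giving width 4; this decomposition certifies tw(G) ≤ 4. For the lower bound, the 5 vertices {1, 2, 8, 9, 10} are pairwise adjacent, and any tree decomposition puts a clique entirely inside one bag — forcing width ≥ 4. Therefore the treewidth is 4.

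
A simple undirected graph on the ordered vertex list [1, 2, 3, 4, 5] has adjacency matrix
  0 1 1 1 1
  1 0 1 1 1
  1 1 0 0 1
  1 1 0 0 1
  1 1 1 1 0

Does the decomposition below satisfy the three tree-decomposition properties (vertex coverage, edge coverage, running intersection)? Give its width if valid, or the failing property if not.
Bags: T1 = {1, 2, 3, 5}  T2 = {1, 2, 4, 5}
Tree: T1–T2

Checking the three conditions: (i) the bags cover all of {1, 2, 3, 4, 5}; (ii) for each edge, some bag contains both endpoints; (iii) the bags containing any fixed vertex form a subtree. All hold, so the decomposition is valid with width 4 − 1 = 3.

Yes; width 3.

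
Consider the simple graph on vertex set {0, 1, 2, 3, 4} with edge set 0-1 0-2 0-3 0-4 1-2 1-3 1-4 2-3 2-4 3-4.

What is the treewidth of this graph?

4

A width-4 tree decomposition is:
Bags: B1 = {0, 1, 2, 3, 4}
Tree: (single bag)
With just one bag of size 5, the width is 5 − 1 = 4, so tw(G) ≤ 4. Conversely, {0, 1, 2, 3, 4} is a clique of size 5, and the vertices of any clique must share a bag in every tree decomposition; so some bag has ≥ 5 vertices and tw(G) ≥ 4. Combining the bounds, tw(G) = 4.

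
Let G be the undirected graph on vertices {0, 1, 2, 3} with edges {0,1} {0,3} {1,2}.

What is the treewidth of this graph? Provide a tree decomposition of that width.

Treewidth 1.
One optimal decomposition is:
Bags: B1 = {1, 2}  B2 = {0, 1}  B3 = {0, 3}
Tree: B1–B2, B2–B3

The largest bag has 2 vertices, giving width 1; this decomposition certifies tw(G) ≤ 1. Since G has at least one edge (e.g. 1–2), it is not an edgeless graph, so tw(G) ≥ 1. Hence tw(G) = 1 exactly.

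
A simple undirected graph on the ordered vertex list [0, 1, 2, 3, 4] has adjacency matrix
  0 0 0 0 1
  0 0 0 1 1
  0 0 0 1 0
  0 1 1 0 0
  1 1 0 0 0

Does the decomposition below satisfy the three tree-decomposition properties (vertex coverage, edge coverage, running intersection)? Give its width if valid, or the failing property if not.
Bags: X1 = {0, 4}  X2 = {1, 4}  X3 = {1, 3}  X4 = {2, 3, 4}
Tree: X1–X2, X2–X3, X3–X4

A tree decomposition must satisfy three properties: every vertex lies in some bag; for every edge, both endpoints lie together in some bag; and for every vertex, the bags containing it form a connected subtree. Here bags containing vertex 4 are not connected in the tree, so the decomposition is invalid.

No — bags containing vertex 4 are not connected in the tree.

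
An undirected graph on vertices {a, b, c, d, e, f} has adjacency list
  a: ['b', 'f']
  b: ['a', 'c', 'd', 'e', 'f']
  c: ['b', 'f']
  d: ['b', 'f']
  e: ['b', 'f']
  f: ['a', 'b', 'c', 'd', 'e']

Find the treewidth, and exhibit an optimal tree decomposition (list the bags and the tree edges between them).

Each bag holds 3 vertices, so the decomposition has width 2, which upper-bounds the treewidth. For the lower bound, the 3 vertices {b, d, f} are pairwise adjacent, and any tree decomposition puts a clique entirely inside one bag — forcing width ≥ 2. The upper and lower bounds meet at 2, so that is the treewidth.

Treewidth 2.
Bags: B1 = {b, d, f}  B2 = {b, e, f}  B3 = {a, b, f}  B4 = {b, c, f}
Tree: B1–B2, B2–B3, B1–B4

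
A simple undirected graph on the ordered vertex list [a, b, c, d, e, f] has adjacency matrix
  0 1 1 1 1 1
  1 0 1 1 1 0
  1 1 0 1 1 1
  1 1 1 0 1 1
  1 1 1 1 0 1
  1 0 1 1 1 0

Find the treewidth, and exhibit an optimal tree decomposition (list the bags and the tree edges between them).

The largest bag has 5 vertices, giving width 4; this decomposition certifies tw(G) ≤ 4. For the lower bound, the 5 vertices {a, c, d, e, f} are pairwise adjacent, and any tree decomposition puts a clique entirely inside one bag — forcing width ≥ 4. The upper and lower bounds meet at 4, so that is the treewidth.

Treewidth 4.
One optimal decomposition is:
Bags: B1 = {a, b, c, d, e}  B2 = {a, c, d, e, f}
Tree: B1–B2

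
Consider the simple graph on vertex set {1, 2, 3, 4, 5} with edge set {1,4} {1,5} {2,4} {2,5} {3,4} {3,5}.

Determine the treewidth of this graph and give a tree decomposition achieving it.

Treewidth 2.
Bags: B1 = {3, 4, 5}  B2 = {1, 4, 5}  B3 = {2, 4, 5}
Tree: B1–B2, B2–B3

The largest bag has 3 vertices, giving width 2; this decomposition certifies tw(G) ≤ 2. The edges 3–5–1–4–3 form a cycle, so G is not a tree and its treewidth is at least 2. Combining the bounds, tw(G) = 2.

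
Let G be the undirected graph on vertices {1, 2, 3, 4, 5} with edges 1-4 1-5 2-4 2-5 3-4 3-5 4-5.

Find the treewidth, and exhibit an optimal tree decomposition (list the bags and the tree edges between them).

Treewidth 2.
One optimal decomposition is:
Bags: B1 = {3, 4, 5}  B2 = {2, 4, 5}  B3 = {1, 4, 5}
Tree: B1–B2, B2–B3

The largest bag has 3 vertices, giving width 2; this decomposition certifies tw(G) ≤ 2. On the other hand G contains the 3-clique {1, 4, 5}. A clique must lie in a single bag of any decomposition, so no decomposition can have width below 2. Therefore the treewidth is 2.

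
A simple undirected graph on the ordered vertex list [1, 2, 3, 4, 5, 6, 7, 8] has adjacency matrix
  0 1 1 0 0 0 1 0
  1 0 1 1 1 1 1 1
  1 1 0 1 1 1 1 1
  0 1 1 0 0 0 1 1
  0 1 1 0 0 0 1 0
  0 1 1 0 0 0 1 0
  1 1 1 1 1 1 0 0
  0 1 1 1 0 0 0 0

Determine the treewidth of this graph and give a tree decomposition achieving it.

Each bag holds 4 vertices, so the decomposition has width 3, which upper-bounds the treewidth. On the other hand G contains the 4-clique {2, 3, 4, 8}. A clique must lie in a single bag of any decomposition, so no decomposition can have width below 3. Hence tw(G) = 3 exactly.

Treewidth 3.
One optimal decomposition is:
Bags: B1 = {2, 3, 4, 7}  B2 = {2, 3, 5, 7}  B3 = {2, 3, 4, 8}  B4 = {2, 3, 6, 7}  B5 = {1, 2, 3, 7}
Tree: B1–B2, B1–B3, B1–B4, B2–B5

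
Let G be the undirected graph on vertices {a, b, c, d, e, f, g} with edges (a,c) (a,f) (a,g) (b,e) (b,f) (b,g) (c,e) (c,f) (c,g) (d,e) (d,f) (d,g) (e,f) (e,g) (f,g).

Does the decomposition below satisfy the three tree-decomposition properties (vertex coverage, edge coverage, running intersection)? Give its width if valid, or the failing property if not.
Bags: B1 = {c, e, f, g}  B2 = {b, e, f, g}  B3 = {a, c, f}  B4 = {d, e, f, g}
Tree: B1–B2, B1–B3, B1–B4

No — edge (g,a) lies in no bag.

A tree decomposition must satisfy three properties: every vertex lies in some bag; for every edge, both endpoints lie together in some bag; and for every vertex, the bags containing it form a connected subtree. Here edge (g,a) lies in no bag, so the decomposition is invalid.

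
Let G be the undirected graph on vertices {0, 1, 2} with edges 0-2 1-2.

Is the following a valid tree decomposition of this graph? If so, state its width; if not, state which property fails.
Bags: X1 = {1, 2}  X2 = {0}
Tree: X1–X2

No — edge (2,0) lies in no bag.

A tree decomposition must satisfy three properties: every vertex lies in some bag; for every edge, both endpoints lie together in some bag; and for every vertex, the bags containing it form a connected subtree. Here edge (2,0) lies in no bag, so the decomposition is invalid.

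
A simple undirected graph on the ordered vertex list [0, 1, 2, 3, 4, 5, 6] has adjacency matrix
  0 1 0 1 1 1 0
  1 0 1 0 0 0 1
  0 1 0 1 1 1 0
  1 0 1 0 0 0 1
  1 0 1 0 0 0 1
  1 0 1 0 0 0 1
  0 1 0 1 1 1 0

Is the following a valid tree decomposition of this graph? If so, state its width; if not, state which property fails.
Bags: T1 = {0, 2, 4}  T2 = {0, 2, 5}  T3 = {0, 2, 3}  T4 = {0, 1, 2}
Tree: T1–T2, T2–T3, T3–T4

A tree decomposition must satisfy three properties: every vertex lies in some bag; for every edge, both endpoints lie together in some bag; and for every vertex, the bags containing it form a connected subtree. Here vertex 6 appears in no bag, so the decomposition is invalid.

No — vertex 6 appears in no bag.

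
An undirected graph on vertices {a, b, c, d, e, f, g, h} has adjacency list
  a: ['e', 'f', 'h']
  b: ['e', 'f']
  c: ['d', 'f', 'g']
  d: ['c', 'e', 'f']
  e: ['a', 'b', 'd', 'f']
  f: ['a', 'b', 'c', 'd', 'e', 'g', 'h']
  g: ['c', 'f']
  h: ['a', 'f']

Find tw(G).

2

A width-2 tree decomposition is:
Bags: B1 = {d, e, f}  B2 = {a, e, f}  B3 = {b, e, f}  B4 = {a, f, h}  B5 = {c, d, f}  B6 = {c, f, g}
Tree: B1–B2, B1–B3, B2–B4, B1–B5, B5–B6
The largest bag has 3 vertices, giving width 2; this decomposition certifies tw(G) ≤ 2. For the lower bound, the 3 vertices {c, f, g} are pairwise adjacent, and any tree decomposition puts a clique entirely inside one bag — forcing width ≥ 2. The upper and lower bounds meet at 2, so that is the treewidth.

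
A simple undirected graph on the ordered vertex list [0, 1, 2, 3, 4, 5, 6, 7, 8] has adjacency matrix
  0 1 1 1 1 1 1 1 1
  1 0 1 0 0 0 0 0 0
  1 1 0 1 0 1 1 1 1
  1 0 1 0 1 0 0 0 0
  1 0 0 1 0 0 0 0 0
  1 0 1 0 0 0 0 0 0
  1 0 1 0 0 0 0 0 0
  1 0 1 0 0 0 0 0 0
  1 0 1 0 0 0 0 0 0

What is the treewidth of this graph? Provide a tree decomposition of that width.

Every bag has size at most 3, so the width is 3 − 1 = 2 and tw(G) ≤ 2. Conversely, {0, 1, 2} is a clique of size 3, and the vertices of any clique must share a bag in every tree decomposition; so some bag has ≥ 3 vertices and tw(G) ≥ 2. Hence tw(G) = 2 exactly.

Treewidth 2.
One such decomposition:
Bags: B1 = {0, 3, 4}  B2 = {0, 2, 3}  B3 = {0, 2, 8}  B4 = {0, 1, 2}  B5 = {0, 2, 6}  B6 = {0, 2, 5}  B7 = {0, 2, 7}
Tree: B1–B2, B2–B3, B2–B4, B2–B5, B2–B6, B6–B7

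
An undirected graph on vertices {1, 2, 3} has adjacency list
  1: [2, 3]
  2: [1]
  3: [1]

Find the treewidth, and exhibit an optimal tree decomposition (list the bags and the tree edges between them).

Every bag has size at most 2, so the width is 2 − 1 = 1 and tw(G) ≤ 1. Any graph with an edge has treewidth ≥ 1, and G has the edge 1–3. Hence tw(G) = 1 exactly.

Treewidth 1.
One such decomposition:
Bags: B1 = {1, 3}  B2 = {1, 2}
Tree: B1–B2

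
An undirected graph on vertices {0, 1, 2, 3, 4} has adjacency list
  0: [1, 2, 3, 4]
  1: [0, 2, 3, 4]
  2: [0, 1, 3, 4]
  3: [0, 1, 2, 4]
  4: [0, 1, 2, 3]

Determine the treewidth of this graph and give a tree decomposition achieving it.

Treewidth 4.
One optimal decomposition is:
Bags: B1 = {0, 1, 2, 3, 4}
Tree: (single bag)

A single bag containing all 5 vertices is trivially a valid decomposition of width 4. For the lower bound, the 5 vertices {0, 1, 2, 3, 4} are pairwise adjacent, and any tree decomposition puts a clique entirely inside one bag — forcing width ≥ 4. Combining the bounds, tw(G) = 4.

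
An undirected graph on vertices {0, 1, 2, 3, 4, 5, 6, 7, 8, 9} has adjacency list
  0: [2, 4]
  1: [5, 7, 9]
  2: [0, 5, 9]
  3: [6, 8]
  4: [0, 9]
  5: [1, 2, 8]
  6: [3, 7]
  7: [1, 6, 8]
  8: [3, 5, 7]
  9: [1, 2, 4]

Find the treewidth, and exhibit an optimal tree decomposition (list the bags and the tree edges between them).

Every bag has size at most 3, so the width is 3 − 1 = 2 and tw(G) ≤ 2. For the lower bound, G contains the cycle 4–0–2–9–4, so G is not a forest; only forests have treewidth ≤ 1, hence tw(G) ≥ 2. Combining the bounds, tw(G) = 2.

Treewidth 2.
One optimal decomposition is:
Bags: B1 = {0, 4, 9}  B2 = {0, 2, 9}  B3 = {1, 2, 9}  B4 = {1, 2, 5}  B5 = {1, 5, 7}  B6 = {5, 7, 8}  B7 = {6, 7, 8}  B8 = {3, 6, 8}
Tree: B1–B2, B2–B3, B3–B4, B4–B5, B5–B6, B6–B7, B7–B8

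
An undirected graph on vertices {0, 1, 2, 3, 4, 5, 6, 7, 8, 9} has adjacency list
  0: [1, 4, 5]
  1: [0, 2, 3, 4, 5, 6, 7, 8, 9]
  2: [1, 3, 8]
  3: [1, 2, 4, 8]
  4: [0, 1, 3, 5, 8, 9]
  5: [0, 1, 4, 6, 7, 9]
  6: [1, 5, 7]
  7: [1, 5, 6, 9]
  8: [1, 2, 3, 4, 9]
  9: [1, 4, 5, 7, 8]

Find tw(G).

A width-3 tree decomposition is:
Bags: B1 = {1, 4, 5, 9}  B2 = {1, 5, 7, 9}  B3 = {1, 4, 8, 9}  B4 = {1, 5, 6, 7}  B5 = {1, 3, 4, 8}  B6 = {1, 2, 3, 8}  B7 = {0, 1, 4, 5}
Tree: B1–B2, B1–B3, B2–B4, B3–B5, B5–B6, B1–B7
Every bag has size at most 4, so the width is 4 − 1 = 3 and tw(G) ≤ 3. Conversely, {1, 2, 3, 8} is a clique of size 4, and the vertices of any clique must share a bag in every tree decomposition; so some bag has ≥ 4 vertices and tw(G) ≥ 3. The upper and lower bounds meet at 3, so that is the treewidth.

3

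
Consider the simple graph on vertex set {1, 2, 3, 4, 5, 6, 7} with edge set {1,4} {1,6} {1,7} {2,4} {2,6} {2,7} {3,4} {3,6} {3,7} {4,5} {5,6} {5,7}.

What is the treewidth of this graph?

3

A width-3 tree decomposition is:
Bags: B1 = {1, 4, 6, 7}  B2 = {3, 4, 6, 7}  B3 = {2, 4, 6, 7}  B4 = {4, 5, 6, 7}
Tree: B1–B2, B2–B3, B3–B4
Every bag has size at most 4, so the width is 4 − 1 = 3 and tw(G) ≤ 3. For the lower bound: the 4 vertex sets {1,7}, {3,4}, {6}, {2} are disjoint, each induces a connected subgraph, and every pair is joined by at least one edge of G. Contracting each set to a single vertex therefore yields K_{4} as a minor, and since treewidth is minor-monotone, tw(G) ≥ tw(K_{4}) = 3. Combining the bounds, tw(G) = 3.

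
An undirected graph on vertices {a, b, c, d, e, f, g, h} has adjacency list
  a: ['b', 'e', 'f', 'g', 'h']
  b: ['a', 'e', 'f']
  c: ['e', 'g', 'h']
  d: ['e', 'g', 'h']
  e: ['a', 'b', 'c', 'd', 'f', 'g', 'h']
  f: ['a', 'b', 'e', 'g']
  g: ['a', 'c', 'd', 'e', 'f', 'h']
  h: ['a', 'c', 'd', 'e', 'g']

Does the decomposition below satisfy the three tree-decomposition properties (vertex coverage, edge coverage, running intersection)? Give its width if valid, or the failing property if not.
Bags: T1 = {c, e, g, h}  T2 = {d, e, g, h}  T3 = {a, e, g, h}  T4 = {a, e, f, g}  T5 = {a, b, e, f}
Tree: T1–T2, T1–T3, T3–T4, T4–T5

Yes; width 3.

Checking the three conditions: (i) the bags cover all of {a, b, c, d, e, f, g, h}; (ii) for each edge, some bag contains both endpoints; (iii) the bags containing any fixed vertex form a subtree. All hold, so the decomposition is valid with width 4 − 1 = 3.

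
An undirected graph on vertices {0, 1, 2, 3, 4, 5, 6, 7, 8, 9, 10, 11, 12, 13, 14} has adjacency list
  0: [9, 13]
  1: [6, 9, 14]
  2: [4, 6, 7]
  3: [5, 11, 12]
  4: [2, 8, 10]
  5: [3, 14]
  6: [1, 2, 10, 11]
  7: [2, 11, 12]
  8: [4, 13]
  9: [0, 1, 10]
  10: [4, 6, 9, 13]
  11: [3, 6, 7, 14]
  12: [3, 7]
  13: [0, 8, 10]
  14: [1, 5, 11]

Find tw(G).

3

A width-3 tree decomposition is:
Bags: B1 = {0, 8, 9, 13}  B2 = {8, 9, 10, 13}  B3 = {4, 8, 9, 10}  B4 = {1, 4, 9, 10}  B5 = {1, 4, 6, 10}  B6 = {1, 2, 4, 6}  B7 = {1, 2, 6, 14}  B8 = {2, 6, 11, 14}  B9 = {2, 7, 11, 14}  B10 = {5, 7, 11, 14}  B11 = {3, 5, 7, 11}  B12 = {3, 5, 7, 12}
Tree: B1–B2, B2–B3, B3–B4, B4–B5, B5–B6, B6–B7, B7–B8, B8–B9, B9–B10, B10–B11, B11–B12
Every bag has size at most 4, so the width is 4 − 1 = 3 and tw(G) ≤ 3. For the lower bound: the 4 vertex sets {0,8,13}, {9}, {10}, {1,2,4,6} are disjoint, each induces a connected subgraph, and every pair is joined by at least one edge of G. Contracting each set to a single vertex therefore yields K_{4} as a minor, and since treewidth is minor-monotone, tw(G) ≥ tw(K_{4}) = 3. Combining the bounds, tw(G) = 3.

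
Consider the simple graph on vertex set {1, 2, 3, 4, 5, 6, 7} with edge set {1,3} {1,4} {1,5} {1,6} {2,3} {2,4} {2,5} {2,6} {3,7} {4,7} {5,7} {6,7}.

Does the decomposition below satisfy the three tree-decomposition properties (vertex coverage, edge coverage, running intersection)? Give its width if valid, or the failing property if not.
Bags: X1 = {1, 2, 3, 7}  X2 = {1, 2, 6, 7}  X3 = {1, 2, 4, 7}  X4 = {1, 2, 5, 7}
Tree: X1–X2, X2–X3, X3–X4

Yes; width 3.

Every vertex of G appears in some bag (union = {1, 2, 3, 4, 5, 6, 7}); every edge is covered by a bag; and for each vertex v the set of bags containing v is connected in the bag tree. The decomposition is therefore valid. The largest bag has 4 vertices, so the width is 3.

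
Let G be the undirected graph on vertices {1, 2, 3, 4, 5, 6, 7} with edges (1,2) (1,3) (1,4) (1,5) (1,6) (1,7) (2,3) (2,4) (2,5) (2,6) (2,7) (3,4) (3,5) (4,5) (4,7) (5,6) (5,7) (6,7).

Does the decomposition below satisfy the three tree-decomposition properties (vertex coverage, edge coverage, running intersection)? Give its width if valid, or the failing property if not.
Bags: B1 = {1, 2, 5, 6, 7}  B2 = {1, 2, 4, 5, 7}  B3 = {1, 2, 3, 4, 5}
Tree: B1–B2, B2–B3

Every vertex of G appears in some bag (union = {1, 2, 3, 4, 5, 6, 7}); every edge is covered by a bag; and for each vertex v the set of bags containing v is connected in the bag tree. The decomposition is therefore valid. The largest bag has 5 vertices, so the width is 4.

Yes; width 4.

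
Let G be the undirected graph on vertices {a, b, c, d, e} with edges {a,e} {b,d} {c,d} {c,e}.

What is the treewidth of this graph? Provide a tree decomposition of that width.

The largest bag has 2 vertices, giving width 1; this decomposition certifies tw(G) ≤ 1. G has an edge, so its treewidth is at least 1. Therefore the treewidth is 1.

Treewidth 1.
One such decomposition:
Bags: B1 = {c, e}  B2 = {c, d}  B3 = {b, d}  B4 = {a, e}
Tree: B1–B2, B2–B3, B1–B4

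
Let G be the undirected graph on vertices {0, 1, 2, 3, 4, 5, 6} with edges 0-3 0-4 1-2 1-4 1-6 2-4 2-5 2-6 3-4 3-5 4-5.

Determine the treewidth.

2

A width-2 tree decomposition is:
Bags: B1 = {2, 4, 5}  B2 = {1, 2, 4}  B3 = {3, 4, 5}  B4 = {0, 3, 4}  B5 = {1, 2, 6}
Tree: B1–B2, B1–B3, B3–B4, B2–B5
Every bag has size at most 3, so the width is 3 − 1 = 2 and tw(G) ≤ 2. For the lower bound, the 3 vertices {0, 3, 4} are pairwise adjacent, and any tree decomposition puts a clique entirely inside one bag — forcing width ≥ 2. The upper and lower bounds meet at 2, so that is the treewidth.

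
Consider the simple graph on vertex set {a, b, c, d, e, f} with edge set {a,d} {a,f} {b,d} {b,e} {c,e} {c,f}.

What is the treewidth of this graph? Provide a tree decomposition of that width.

The largest bag has 3 vertices, giving width 2; this decomposition certifies tw(G) ≤ 2. The edges c–e–b–d–a–f–c form a cycle, so G is not a tree and its treewidth is at least 2. Hence tw(G) = 2 exactly.

Treewidth 2.
One such decomposition:
Bags: B1 = {b, c, e}  B2 = {b, c, d}  B3 = {a, c, d}  B4 = {a, c, f}
Tree: B1–B2, B2–B3, B3–B4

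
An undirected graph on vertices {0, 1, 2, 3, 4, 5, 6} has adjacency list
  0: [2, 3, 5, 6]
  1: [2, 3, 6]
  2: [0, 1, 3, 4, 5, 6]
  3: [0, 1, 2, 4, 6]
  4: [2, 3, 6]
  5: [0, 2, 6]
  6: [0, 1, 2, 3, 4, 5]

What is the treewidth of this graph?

A width-3 tree decomposition is:
Bags: B1 = {0, 2, 3, 6}  B2 = {1, 2, 3, 6}  B3 = {0, 2, 5, 6}  B4 = {2, 3, 4, 6}
Tree: B1–B2, B1–B3, B1–B4
Every bag has size at most 4, so the width is 4 − 1 = 3 and tw(G) ≤ 3. For the lower bound, the 4 vertices {0, 2, 3, 6} are pairwise adjacent, and any tree decomposition puts a clique entirely inside one bag — forcing width ≥ 3. Therefore the treewidth is 3.

3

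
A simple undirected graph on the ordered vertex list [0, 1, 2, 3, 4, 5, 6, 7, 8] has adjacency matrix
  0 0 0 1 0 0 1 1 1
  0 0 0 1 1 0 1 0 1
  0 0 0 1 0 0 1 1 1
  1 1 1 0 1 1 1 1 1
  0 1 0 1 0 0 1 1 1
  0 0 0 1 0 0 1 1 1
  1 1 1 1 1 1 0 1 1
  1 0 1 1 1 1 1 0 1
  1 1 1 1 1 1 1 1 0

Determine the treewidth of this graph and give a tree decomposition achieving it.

Treewidth 4.
One optimal decomposition is:
Bags: B1 = {3, 5, 6, 7, 8}  B2 = {3, 4, 6, 7, 8}  B3 = {0, 3, 6, 7, 8}  B4 = {2, 3, 6, 7, 8}  B5 = {1, 3, 4, 6, 8}
Tree: B1–B2, B1–B3, B1–B4, B2–B5

Every bag has size at most 5, so the width is 5 − 1 = 4 and tw(G) ≤ 4. Conversely, {1, 3, 4, 6, 8} is a clique of size 5, and the vertices of any clique must share a bag in every tree decomposition; so some bag has ≥ 5 vertices and tw(G) ≥ 4. Hence tw(G) = 4 exactly.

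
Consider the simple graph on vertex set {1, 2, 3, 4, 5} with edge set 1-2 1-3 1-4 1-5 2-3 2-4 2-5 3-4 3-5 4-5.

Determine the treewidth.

A width-4 tree decomposition is:
Bags: B1 = {1, 2, 3, 4, 5}
Tree: (single bag)
With just one bag of size 5, the width is 5 − 1 = 4, so tw(G) ≤ 4. On the other hand G contains the 5-clique {1, 2, 3, 4, 5}. A clique must lie in a single bag of any decomposition, so no decomposition can have width below 4. Combining the bounds, tw(G) = 4.

4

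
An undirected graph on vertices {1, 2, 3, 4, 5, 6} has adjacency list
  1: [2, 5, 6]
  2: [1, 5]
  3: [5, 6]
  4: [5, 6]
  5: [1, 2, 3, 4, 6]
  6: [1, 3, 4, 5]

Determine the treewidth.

2

A width-2 tree decomposition is:
Bags: B1 = {1, 2, 5}  B2 = {1, 5, 6}  B3 = {3, 5, 6}  B4 = {4, 5, 6}
Tree: B1–B2, B2–B3, B2–B4
The largest bag has 3 vertices, giving width 2; this decomposition certifies tw(G) ≤ 2. On the other hand G contains the 3-clique {1, 2, 5}. A clique must lie in a single bag of any decomposition, so no decomposition can have width below 2. Combining the bounds, tw(G) = 2.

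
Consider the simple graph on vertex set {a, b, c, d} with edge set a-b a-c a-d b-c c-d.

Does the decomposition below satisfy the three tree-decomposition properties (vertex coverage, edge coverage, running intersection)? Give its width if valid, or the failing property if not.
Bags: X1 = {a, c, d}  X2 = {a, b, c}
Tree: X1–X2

Every vertex of G appears in some bag (union = {a, b, c, d}); every edge is covered by a bag; and for each vertex v the set of bags containing v is connected in the bag tree. The decomposition is therefore valid. The largest bag has 3 vertices, so the width is 2.

Yes; width 2.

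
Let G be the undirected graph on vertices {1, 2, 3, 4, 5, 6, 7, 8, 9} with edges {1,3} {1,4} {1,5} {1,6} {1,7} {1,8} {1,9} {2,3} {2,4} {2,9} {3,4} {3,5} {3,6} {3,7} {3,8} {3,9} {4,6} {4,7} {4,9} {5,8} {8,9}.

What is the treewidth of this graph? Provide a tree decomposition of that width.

Treewidth 3.
One such decomposition:
Bags: B1 = {2, 3, 4, 9}  B2 = {1, 3, 4, 9}  B3 = {1, 3, 4, 7}  B4 = {1, 3, 8, 9}  B5 = {1, 3, 5, 8}  B6 = {1, 3, 4, 6}
Tree: B1–B2, B2–B3, B2–B4, B4–B5, B2–B6

The largest bag has 4 vertices, giving width 3; this decomposition certifies tw(G) ≤ 3. Conversely, {1, 3, 8, 9} is a clique of size 4, and the vertices of any clique must share a bag in every tree decomposition; so some bag has ≥ 4 vertices and tw(G) ≥ 3. Combining the bounds, tw(G) = 3.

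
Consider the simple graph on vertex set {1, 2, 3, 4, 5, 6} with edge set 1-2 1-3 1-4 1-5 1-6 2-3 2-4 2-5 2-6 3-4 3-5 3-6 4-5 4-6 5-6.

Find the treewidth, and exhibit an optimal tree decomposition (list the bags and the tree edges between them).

Treewidth 5.
Bags: B1 = {1, 2, 3, 4, 5, 6}
Tree: (single bag)

With just one bag of size 6, the width is 6 − 1 = 5, so tw(G) ≤ 5. For the lower bound, the 6 vertices {1, 2, 3, 4, 5, 6} are pairwise adjacent, and any tree decomposition puts a clique entirely inside one bag — forcing width ≥ 5. The upper and lower bounds meet at 5, so that is the treewidth.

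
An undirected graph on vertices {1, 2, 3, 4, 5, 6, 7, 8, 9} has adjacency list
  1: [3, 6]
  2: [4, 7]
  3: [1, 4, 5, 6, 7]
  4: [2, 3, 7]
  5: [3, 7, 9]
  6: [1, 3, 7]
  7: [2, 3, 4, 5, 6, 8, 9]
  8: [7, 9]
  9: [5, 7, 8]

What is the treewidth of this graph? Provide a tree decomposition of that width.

Treewidth 2.
Bags: B1 = {3, 6, 7}  B2 = {3, 5, 7}  B3 = {3, 4, 7}  B4 = {5, 7, 9}  B5 = {1, 3, 6}  B6 = {7, 8, 9}  B7 = {2, 4, 7}
Tree: B1–B2, B2–B3, B2–B4, B1–B5, B4–B6, B3–B7

The largest bag has 3 vertices, giving width 2; this decomposition certifies tw(G) ≤ 2. Conversely, {1, 3, 6} is a clique of size 3, and the vertices of any clique must share a bag in every tree decomposition; so some bag has ≥ 3 vertices and tw(G) ≥ 2. Therefore the treewidth is 2.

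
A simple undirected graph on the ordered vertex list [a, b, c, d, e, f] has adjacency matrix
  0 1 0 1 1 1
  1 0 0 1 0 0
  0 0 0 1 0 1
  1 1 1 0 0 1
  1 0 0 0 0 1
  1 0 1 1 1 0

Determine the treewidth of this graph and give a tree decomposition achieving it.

Every bag has size at most 3, so the width is 3 − 1 = 2 and tw(G) ≤ 2. Conversely, {c, d, f} is a clique of size 3, and the vertices of any clique must share a bag in every tree decomposition; so some bag has ≥ 3 vertices and tw(G) ≥ 2. Therefore the treewidth is 2.

Treewidth 2.
One such decomposition:
Bags: B1 = {a, d, f}  B2 = {a, b, d}  B3 = {a, e, f}  B4 = {c, d, f}
Tree: B1–B2, B1–B3, B1–B4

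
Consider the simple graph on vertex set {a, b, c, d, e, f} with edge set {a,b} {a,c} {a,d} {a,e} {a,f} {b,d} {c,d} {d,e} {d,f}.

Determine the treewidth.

2

A width-2 tree decomposition is:
Bags: B1 = {a, b, d}  B2 = {a, c, d}  B3 = {a, d, e}  B4 = {a, d, f}
Tree: B1–B2, B1–B3, B3–B4
Each bag holds 3 vertices, so the decomposition has width 2, which upper-bounds the treewidth. Conversely, {a, d, e} is a clique of size 3, and the vertices of any clique must share a bag in every tree decomposition; so some bag has ≥ 3 vertices and tw(G) ≥ 2. Hence tw(G) = 2 exactly.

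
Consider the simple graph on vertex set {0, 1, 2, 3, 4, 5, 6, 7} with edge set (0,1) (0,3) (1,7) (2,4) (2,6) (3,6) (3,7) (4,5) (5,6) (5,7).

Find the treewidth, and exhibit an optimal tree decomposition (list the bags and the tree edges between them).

Treewidth 2.
Bags: B1 = {0, 1, 7}  B2 = {0, 3, 7}  B3 = {3, 5, 7}  B4 = {3, 5, 6}  B5 = {4, 5, 6}  B6 = {2, 4, 6}
Tree: B1–B2, B2–B3, B3–B4, B4–B5, B5–B6

Every bag has size at most 3, so the width is 3 − 1 = 2 and tw(G) ≤ 2. Since 1–0–3–7–1 is a cycle in G, G is not acyclic. Forests are exactly the graphs of treewidth ≤ 1, so tw(G) ≥ 2. Hence tw(G) = 2 exactly.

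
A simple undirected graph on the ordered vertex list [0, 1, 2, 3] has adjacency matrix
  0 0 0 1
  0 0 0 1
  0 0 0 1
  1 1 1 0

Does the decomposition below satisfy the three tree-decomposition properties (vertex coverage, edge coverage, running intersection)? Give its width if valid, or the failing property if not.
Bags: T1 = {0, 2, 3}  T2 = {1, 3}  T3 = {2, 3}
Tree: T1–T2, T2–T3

No — bags containing vertex 2 are not connected in the tree.

A tree decomposition must satisfy three properties: every vertex lies in some bag; for every edge, both endpoints lie together in some bag; and for every vertex, the bags containing it form a connected subtree. Here bags containing vertex 2 are not connected in the tree, so the decomposition is invalid.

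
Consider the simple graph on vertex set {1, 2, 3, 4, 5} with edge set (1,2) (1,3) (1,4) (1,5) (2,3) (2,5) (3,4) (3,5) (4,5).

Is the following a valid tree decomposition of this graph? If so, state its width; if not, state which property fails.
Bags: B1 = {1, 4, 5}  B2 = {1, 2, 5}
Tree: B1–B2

A tree decomposition must satisfy three properties: every vertex lies in some bag; for every edge, both endpoints lie together in some bag; and for every vertex, the bags containing it form a connected subtree. Here vertex 3 appears in no bag, so the decomposition is invalid.

No — vertex 3 appears in no bag.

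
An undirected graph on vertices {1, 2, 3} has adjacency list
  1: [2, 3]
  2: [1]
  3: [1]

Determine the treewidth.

1

A width-1 tree decomposition is:
Bags: B1 = {1, 3}  B2 = {1, 2}
Tree: B1–B2
Each bag holds 2 vertices, so the decomposition has width 1, which upper-bounds the treewidth. Any graph with an edge has treewidth ≥ 1, and G has the edge 3–1. Hence tw(G) = 1 exactly.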